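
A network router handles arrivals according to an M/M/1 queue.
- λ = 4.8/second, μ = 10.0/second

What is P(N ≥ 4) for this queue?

ρ = λ/μ = 4.8/10.0 = 0.4800
P(N ≥ n) = ρⁿ
P(N ≥ 4) = 0.4800^4
P(N ≥ 4) = 0.05308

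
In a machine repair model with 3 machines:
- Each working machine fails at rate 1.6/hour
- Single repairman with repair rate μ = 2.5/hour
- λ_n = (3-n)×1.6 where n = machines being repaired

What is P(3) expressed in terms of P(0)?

P(3)/P(0) = ∏_{i=0}^{3-1} λ_i/μ_{i+1}
= (3-0)×1.6/2.5 × (3-1)×1.6/2.5 × (3-2)×1.6/2.5
= 1.5729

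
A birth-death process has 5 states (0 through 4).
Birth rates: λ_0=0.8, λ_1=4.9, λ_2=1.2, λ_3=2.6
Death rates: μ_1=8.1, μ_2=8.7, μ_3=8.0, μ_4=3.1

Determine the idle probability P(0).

Ratios P(n)/P(0) = (λ₀···λₙ₋₁)/(μ₁···μₙ):
P(1)/P(0) = (0.8)/(8.1) = 0.09877
P(2)/P(0) = (0.8×4.9)/(8.1×8.7) = 0.05563
P(3)/P(0) = (0.8×4.9×1.2)/(8.1×8.7×8.0) = 0.008344
P(4)/P(0) = (0.8×4.9×1.2×2.6)/(8.1×8.7×8.0×3.1) = 0.006998

Normalization: ∑ P(n) = 1
P(0) × (1.0000 + 0.09877 + 0.05563 + 0.008344 + 0.006998) = 1
P(0) × 1.1697 = 1
P(0) = 1/1.1697 = 0.8549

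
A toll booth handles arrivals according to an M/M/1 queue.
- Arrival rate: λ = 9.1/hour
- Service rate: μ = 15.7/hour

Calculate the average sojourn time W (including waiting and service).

First, compute utilization: ρ = λ/μ = 9.1/15.7 = 0.5796
For M/M/1: W = 1/(μ-λ)
W = 1/(15.7-9.1) = 1/6.60
W = 0.1515 hours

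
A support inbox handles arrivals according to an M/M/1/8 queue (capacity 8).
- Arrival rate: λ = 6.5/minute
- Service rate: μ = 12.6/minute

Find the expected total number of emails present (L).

ρ = λ/μ = 6.5/12.6 = 0.515873
P₀ = (1-ρ)/(1-ρ^(K+1)) = (1-0.515873)/(1-0.515873^9) = 0.4841/0.9974 = 0.4854
P_K = P₀×ρ^K = 0.4854 × 0.515873^8 = 0.4854 × 0.005016 = 0.002435
L = ρ[1 - (K+1)ρ^K + Kρ^(K+1)] / [(1-ρ)(1-ρ^(K+1))]
L = 0.515873 × (1 - 9×0.005016 + 8×0.002588) / ((1 - 0.515873) × (1 - 0.002588)) = 1.0422 emails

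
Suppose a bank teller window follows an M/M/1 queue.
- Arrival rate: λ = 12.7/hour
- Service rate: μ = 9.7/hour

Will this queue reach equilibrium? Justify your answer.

Stability requires ρ = λ/(cμ) < 1
ρ = 12.7/(1 × 9.7) = 12.7/9.70 = 1.3093
Since 1.3093 ≥ 1, the system is UNSTABLE.
Queue grows without bound. Need μ > λ = 12.7.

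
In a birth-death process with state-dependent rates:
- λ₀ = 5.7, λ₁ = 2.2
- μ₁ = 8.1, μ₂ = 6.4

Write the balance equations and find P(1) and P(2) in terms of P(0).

Balance equations:
State 0: λ₀P₀ = μ₁P₁ → P₁ = (λ₀/μ₁)P₀ = (5.7/8.1)P₀ = 0.7037P₀
State 1: P₂ = (λ₀λ₁)/(μ₁μ₂)P₀ = (5.7×2.2)/(8.1×6.4)P₀ = 0.2419P₀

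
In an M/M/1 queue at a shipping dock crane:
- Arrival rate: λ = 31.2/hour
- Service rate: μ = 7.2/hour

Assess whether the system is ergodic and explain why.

Stability requires ρ = λ/(cμ) < 1
ρ = 31.2/(1 × 7.2) = 31.2/7.20 = 4.3333
Since 4.3333 ≥ 1, the system is UNSTABLE.
Queue grows without bound. Need μ > λ = 31.2.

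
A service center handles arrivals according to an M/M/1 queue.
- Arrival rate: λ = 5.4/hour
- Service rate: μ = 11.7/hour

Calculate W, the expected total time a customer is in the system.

First, compute utilization: ρ = λ/μ = 5.4/11.7 = 0.4615
For M/M/1: W = 1/(μ-λ)
W = 1/(11.7-5.4) = 1/6.30
W = 0.1587 hours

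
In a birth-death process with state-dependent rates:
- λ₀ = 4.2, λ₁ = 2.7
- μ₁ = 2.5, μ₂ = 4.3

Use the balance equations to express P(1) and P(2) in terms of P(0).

Balance equations:
State 0: λ₀P₀ = μ₁P₁ → P₁ = (λ₀/μ₁)P₀ = (4.2/2.5)P₀ = 1.6800P₀
State 1: P₂ = (λ₀λ₁)/(μ₁μ₂)P₀ = (4.2×2.7)/(2.5×4.3)P₀ = 1.0549P₀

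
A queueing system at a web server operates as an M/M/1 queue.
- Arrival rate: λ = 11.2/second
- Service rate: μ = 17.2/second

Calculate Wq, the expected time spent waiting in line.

First, compute utilization: ρ = λ/μ = 11.2/17.2 = 0.6512
For M/M/1: Wq = λ/(μ(μ-λ))
Wq = 11.2/(17.2 × (17.2-11.2))
Wq = 11.2/(17.2 × 6.00)
Wq = 0.1085 seconds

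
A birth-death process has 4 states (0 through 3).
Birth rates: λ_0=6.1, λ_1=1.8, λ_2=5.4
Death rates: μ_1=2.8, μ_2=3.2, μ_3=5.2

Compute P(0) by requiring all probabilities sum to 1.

Ratios P(n)/P(0) = (λ₀···λₙ₋₁)/(μ₁···μₙ):
P(1)/P(0) = (6.1)/(2.8) = 2.1786
P(2)/P(0) = (6.1×1.8)/(2.8×3.2) = 1.2254
P(3)/P(0) = (6.1×1.8×5.4)/(2.8×3.2×5.2) = 1.2726

Normalization: ∑ P(n) = 1
P(0) × (1.0000 + 2.1786 + 1.2254 + 1.2726) = 1
P(0) × 5.6766 = 1
P(0) = 1/5.6766 = 0.1762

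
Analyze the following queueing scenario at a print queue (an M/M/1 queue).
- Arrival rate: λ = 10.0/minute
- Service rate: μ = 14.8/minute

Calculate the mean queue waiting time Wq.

First, compute utilization: ρ = λ/μ = 10.0/14.8 = 0.6757
For M/M/1: Wq = λ/(μ(μ-λ))
Wq = 10.0/(14.8 × (14.8-10.0))
Wq = 10.0/(14.8 × 4.80)
Wq = 0.1408 minutes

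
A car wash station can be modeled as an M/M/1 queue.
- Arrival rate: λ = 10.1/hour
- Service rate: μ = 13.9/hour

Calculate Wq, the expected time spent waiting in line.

First, compute utilization: ρ = λ/μ = 10.1/13.9 = 0.7266
For M/M/1: Wq = λ/(μ(μ-λ))
Wq = 10.1/(13.9 × (13.9-10.1))
Wq = 10.1/(13.9 × 3.80)
Wq = 0.1912 hours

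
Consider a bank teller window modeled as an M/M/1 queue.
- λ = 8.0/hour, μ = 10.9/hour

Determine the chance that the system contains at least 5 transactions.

ρ = λ/μ = 8.0/10.9 = 0.73394
P(N ≥ n) = ρⁿ
P(N ≥ 5) = 0.73394^5
P(N ≥ 5) = 0.2130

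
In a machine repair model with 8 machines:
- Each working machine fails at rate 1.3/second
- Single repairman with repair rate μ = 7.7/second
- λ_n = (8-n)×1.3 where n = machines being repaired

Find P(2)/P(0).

P(2)/P(0) = ∏_{i=0}^{2-1} λ_i/μ_{i+1}
= (8-0)×1.3/7.7 × (8-1)×1.3/7.7
= 1.5962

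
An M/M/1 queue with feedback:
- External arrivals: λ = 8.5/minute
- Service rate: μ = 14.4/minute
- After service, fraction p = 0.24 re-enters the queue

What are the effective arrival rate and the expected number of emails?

Effective arrival rate: λ_eff = λ/(1-p) = 8.5/(1-0.24) = 8.5/0.76 = 11.1842
ρ = λ_eff/μ = 11.1842/14.4 = 0.77668
L = ρ/(1-ρ) = 0.77668/(1-0.77668) = 3.4779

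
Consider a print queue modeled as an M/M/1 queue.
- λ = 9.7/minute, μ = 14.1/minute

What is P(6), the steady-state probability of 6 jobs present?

ρ = λ/μ = 9.7/14.1 = 0.68794
P(n) = (1-ρ)ρⁿ
P(6) = (1-0.68794) × 0.68794^6
P(6) = 0.3121 × 0.1060
P(6) = 0.03308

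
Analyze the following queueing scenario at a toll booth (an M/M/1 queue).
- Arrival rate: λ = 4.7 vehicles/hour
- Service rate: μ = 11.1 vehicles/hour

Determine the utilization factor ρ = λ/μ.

Server utilization: ρ = λ/μ
ρ = 4.7/11.1 = 0.4234
The server is busy 42.34% of the time.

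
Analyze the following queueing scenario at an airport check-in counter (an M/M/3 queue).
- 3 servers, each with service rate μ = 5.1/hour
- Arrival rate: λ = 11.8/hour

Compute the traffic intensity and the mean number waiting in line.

Traffic intensity: ρ = λ/(cμ) = 11.8/(3×5.1) = 0.7712
Since ρ = 0.7712 < 1, system is stable.
Offered load a = λ/μ = cρ = 11.8/5.1 = 2.3137
P₀ = [ Σₙ₌₀^2 aⁿ/n! + a^3/(3!(1-ρ)) ]⁻¹
Σ = a^0/0! + a^1/1! + a^2/2! = 1.0000 + 2.3137 + 2.6767 = 5.9904
a^3/(3!(1-ρ)) = 12.3861/(6 × 0.228758) = 9.0242
P₀ = 1/(5.9904 + 9.0242) = 0.06660
Lq = P₀·a^3·ρ / (3!(1-ρ)²) = 0.066602 × 12.3861 × 0.77124 / (6 × 0.052330) = 2.0263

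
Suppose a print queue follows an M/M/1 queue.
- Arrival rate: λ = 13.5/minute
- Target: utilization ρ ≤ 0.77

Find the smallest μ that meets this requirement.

ρ = λ/μ, so μ = λ/ρ
μ ≥ 13.5/0.77 = 17.5325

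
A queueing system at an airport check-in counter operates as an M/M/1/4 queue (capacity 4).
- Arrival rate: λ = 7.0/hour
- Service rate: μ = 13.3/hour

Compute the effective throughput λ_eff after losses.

ρ = λ/μ = 7.0/13.3 = 0.52632
P₀ = (1-ρ)/(1-ρ^(K+1)) = (1-0.52632)/(1-0.52632^5) = 0.4737/0.9596 = 0.4936
P_K = P₀×ρ^K = 0.4936 × 0.52632^4 = 0.4936 × 0.07674 = 0.03788
λ_eff = λ(1-P_K) = 7.0 × (1 - 0.037877) = 7.0 × 0.962123 = 6.7349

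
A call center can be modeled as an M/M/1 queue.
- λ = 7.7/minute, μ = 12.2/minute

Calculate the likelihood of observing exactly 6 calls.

ρ = λ/μ = 7.7/12.2 = 0.63115
P(n) = (1-ρ)ρⁿ
P(6) = (1-0.63115) × 0.63115^6
P(6) = 0.3689 × 0.06321
P(6) = 0.02332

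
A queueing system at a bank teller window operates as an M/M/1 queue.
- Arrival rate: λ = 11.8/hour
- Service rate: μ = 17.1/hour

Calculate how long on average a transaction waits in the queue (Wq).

First, compute utilization: ρ = λ/μ = 11.8/17.1 = 0.6901
For M/M/1: Wq = λ/(μ(μ-λ))
Wq = 11.8/(17.1 × (17.1-11.8))
Wq = 11.8/(17.1 × 5.30)
Wq = 0.1302 hours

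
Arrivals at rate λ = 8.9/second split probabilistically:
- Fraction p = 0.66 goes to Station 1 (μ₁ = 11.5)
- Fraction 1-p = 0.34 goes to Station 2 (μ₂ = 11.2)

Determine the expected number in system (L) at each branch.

Effective rates: λ₁ = 8.9×0.66 = 5.874, λ₂ = 8.9×0.34 = 3.026
Station 1: ρ₁ = 5.874/11.5 = 0.51078, L₁ = ρ₁/(1-ρ₁) = 0.51078/(1-0.51078) = 1.0441
Station 2: ρ₂ = 3.026/11.2 = 0.2702, L₂ = ρ₂/(1-ρ₂) = 0.2702/(1-0.2702) = 0.3702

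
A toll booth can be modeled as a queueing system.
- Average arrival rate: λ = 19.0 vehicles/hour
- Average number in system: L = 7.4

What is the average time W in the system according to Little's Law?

Little's Law: L = λW, so W = L/λ
W = 7.4/19.0 = 0.3895 hours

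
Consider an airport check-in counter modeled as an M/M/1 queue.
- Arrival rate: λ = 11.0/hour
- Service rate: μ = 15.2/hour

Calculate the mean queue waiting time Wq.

First, compute utilization: ρ = λ/μ = 11.0/15.2 = 0.7237
For M/M/1: Wq = λ/(μ(μ-λ))
Wq = 11.0/(15.2 × (15.2-11.0))
Wq = 11.0/(15.2 × 4.20)
Wq = 0.1723 hours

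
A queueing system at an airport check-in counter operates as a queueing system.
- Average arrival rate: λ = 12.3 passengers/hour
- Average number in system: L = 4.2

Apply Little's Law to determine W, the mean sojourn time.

Little's Law: L = λW, so W = L/λ
W = 4.2/12.3 = 0.3415 hours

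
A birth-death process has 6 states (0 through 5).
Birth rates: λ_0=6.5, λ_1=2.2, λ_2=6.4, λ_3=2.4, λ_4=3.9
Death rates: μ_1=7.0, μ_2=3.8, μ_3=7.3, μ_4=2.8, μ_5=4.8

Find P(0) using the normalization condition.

Ratios P(n)/P(0) = (λ₀···λₙ₋₁)/(μ₁···μₙ):
P(1)/P(0) = (6.5)/(7.0) = 0.9286
P(2)/P(0) = (6.5×2.2)/(7.0×3.8) = 0.5376
P(3)/P(0) = (6.5×2.2×6.4)/(7.0×3.8×7.3) = 0.4713
P(4)/P(0) = (6.5×2.2×6.4×2.4)/(7.0×3.8×7.3×2.8) = 0.4040
P(5)/P(0) = (6.5×2.2×6.4×2.4×3.9)/(7.0×3.8×7.3×2.8×4.8) = 0.3282

Normalization: ∑ P(n) = 1
P(0) × (1.0000 + 0.9286 + 0.5376 + 0.4713 + 0.4040 + 0.3282) = 1
P(0) × 3.6697 = 1
P(0) = 1/3.6697 = 0.2725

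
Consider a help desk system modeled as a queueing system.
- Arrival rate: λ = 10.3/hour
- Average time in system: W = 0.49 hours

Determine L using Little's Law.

Little's Law: L = λW
L = 10.3 × 0.49 = 5.0470 tickets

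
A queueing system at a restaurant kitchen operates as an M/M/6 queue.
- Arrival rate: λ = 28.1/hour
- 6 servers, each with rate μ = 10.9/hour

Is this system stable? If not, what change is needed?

Stability requires ρ = λ/(cμ) < 1
ρ = 28.1/(6 × 10.9) = 28.1/65.40 = 0.4297
Since 0.4297 < 1, the system is STABLE.
The servers are busy 42.97% of the time.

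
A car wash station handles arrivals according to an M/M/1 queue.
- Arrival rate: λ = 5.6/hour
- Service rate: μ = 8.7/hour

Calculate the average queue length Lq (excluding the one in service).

ρ = λ/μ = 5.6/8.7 = 0.6437
For M/M/1: Lq = λ²/(μ(μ-λ))
Lq = 31.36/(8.7 × 3.10)
Lq = 1.1628 cars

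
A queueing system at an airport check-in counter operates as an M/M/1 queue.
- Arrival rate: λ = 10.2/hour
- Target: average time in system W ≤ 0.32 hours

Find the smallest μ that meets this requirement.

For M/M/1: W = 1/(μ-λ)
Need W ≤ 0.32, so 1/(μ-λ) ≤ 0.32
μ - λ ≥ 1/0.32 = 3.1250
μ ≥ 10.2 + 3.1250 = 13.3250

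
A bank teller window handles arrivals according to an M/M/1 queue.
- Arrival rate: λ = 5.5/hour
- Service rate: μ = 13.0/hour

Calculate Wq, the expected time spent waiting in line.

First, compute utilization: ρ = λ/μ = 5.5/13.0 = 0.4231
For M/M/1: Wq = λ/(μ(μ-λ))
Wq = 5.5/(13.0 × (13.0-5.5))
Wq = 5.5/(13.0 × 7.50)
Wq = 0.05641 hours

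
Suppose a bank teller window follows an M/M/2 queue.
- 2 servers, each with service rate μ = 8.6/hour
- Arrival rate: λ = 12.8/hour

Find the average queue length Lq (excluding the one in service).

Traffic intensity: ρ = λ/(cμ) = 12.8/(2×8.6) = 0.7442
Since ρ = 0.7442 < 1, system is stable.
Offered load a = λ/μ = cρ = 12.8/8.6 = 1.4884
P₀ = [ Σₙ₌₀^1 aⁿ/n! + a^2/(2!(1-ρ)) ]⁻¹
Σ = a^0/0! + a^1/1! = 1.0000 + 1.4884 = 2.4884
a^2/(2!(1-ρ)) = 2.21525/(2 × 0.255814) = 4.3298
P₀ = 1/(2.4884 + 4.3298) = 0.1467
Lq = P₀·a^2·ρ / (2!(1-ρ)²) = 0.146667 × 2.21525 × 0.744186 / (2 × 0.0654408) = 1.8474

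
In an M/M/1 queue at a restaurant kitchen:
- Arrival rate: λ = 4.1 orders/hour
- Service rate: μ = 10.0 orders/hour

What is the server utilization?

Server utilization: ρ = λ/μ
ρ = 4.1/10.0 = 0.4100
The server is busy 41.00% of the time.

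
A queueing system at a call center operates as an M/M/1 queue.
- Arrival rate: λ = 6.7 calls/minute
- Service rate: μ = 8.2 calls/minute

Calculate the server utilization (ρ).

Server utilization: ρ = λ/μ
ρ = 6.7/8.2 = 0.8171
The server is busy 81.71% of the time.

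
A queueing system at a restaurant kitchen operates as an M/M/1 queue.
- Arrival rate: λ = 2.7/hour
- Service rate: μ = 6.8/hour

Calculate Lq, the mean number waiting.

ρ = λ/μ = 2.7/6.8 = 0.3971
For M/M/1: Lq = λ²/(μ(μ-λ))
Lq = 7.29/(6.8 × 4.10)
Lq = 0.2615 orders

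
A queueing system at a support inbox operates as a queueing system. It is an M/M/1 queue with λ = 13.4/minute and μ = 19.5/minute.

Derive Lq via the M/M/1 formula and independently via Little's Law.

Method 1 (direct): Lq = λ²/(μ(μ-λ)) = 179.56/(19.5 × 6.10) = 1.5095

Method 2 (Little's Law):
W = 1/(μ-λ) = 1/6.10 = 0.16393
Wq = W - 1/μ = 0.16393 - 0.051282 = 0.11265
Lq = λWq = 13.4 × 0.11265 = 1.5095 ✔ (matches Method 1)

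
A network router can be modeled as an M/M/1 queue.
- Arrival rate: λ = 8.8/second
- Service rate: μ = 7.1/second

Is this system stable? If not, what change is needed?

Stability requires ρ = λ/(cμ) < 1
ρ = 8.8/(1 × 7.1) = 8.8/7.10 = 1.2394
Since 1.2394 ≥ 1, the system is UNSTABLE.
Queue grows without bound. Need μ > λ = 8.8.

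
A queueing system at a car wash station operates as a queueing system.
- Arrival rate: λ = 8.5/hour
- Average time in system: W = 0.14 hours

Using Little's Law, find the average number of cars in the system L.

Little's Law: L = λW
L = 8.5 × 0.14 = 1.1900 cars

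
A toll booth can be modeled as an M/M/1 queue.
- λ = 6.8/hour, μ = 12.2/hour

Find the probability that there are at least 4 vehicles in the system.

ρ = λ/μ = 6.8/12.2 = 0.55738
P(N ≥ n) = ρⁿ
P(N ≥ 4) = 0.55738^4
P(N ≥ 4) = 0.09652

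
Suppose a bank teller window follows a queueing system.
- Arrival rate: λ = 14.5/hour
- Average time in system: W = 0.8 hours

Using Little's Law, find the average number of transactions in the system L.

Little's Law: L = λW
L = 14.5 × 0.8 = 11.6000 transactions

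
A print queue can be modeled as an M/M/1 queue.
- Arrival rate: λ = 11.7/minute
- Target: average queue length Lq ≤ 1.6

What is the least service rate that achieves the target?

For M/M/1: Lq = λ²/(μ(μ-λ))
Need Lq ≤ 1.6, i.e. μ(μ-λ) ≥ λ²/1.6
μ² - 11.7μ - 136.89/1.6 ≥ 0  →  μ² - 11.7μ - 85.55625 ≥ 0
Quadratic formula (positive root): μ = [λ + √(λ² + 4×85.55625)]/2
Discriminant: 136.89 + 4×85.55625 = 479.1150, √479.1150 = 21.888696
μ ≥ (11.7 + 21.888696)/2 = 16.7943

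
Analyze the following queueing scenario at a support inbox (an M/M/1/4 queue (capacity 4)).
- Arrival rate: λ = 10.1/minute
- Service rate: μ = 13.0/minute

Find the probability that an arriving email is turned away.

ρ = λ/μ = 10.1/13.0 = 0.77692
P₀ = (1-ρ)/(1-ρ^(K+1)) = (1-0.77692)/(1-0.77692^5) = 0.2231/0.7169 = 0.3112
P_K = P₀×ρ^K = 0.3112 × 0.77692^4 = 0.3112 × 0.3643 = 0.1134
Blocking probability = 11.34%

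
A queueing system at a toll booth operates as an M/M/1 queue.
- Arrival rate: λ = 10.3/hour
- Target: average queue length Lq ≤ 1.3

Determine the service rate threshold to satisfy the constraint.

For M/M/1: Lq = λ²/(μ(μ-λ))
Need Lq ≤ 1.3, i.e. μ(μ-λ) ≥ λ²/1.3
μ² - 10.3μ - 106.09/1.3 ≥ 0  →  μ² - 10.3μ - 81.6077 ≥ 0
Quadratic formula (positive root): μ = [λ + √(λ² + 4×81.6077)]/2
Discriminant: 106.09 + 4×81.6077 = 432.5208, √432.5208 = 20.7971
μ ≥ (10.3 + 20.7971)/2 = 15.5486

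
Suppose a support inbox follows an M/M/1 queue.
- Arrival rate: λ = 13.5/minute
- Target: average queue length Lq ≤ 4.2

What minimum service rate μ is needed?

For M/M/1: Lq = λ²/(μ(μ-λ))
Need Lq ≤ 4.2, i.e. μ(μ-λ) ≥ λ²/4.2
μ² - 13.5μ - 182.25/4.2 ≥ 0  →  μ² - 13.5μ - 43.39286 ≥ 0
Quadratic formula (positive root): μ = [λ + √(λ² + 4×43.39286)]/2
Discriminant: 182.25 + 4×43.39286 = 355.8214, √355.8214 = 18.8632
μ ≥ (13.5 + 18.8632)/2 = 16.1816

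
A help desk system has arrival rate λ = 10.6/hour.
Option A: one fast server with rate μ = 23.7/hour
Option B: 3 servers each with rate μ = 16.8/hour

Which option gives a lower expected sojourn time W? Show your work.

Option A: single server μ = 23.7 (M/M/1)
  ρ_A = 10.6/23.7 = 0.4473
  W_A = 1/(μ-λ) = 1/(23.7-10.6) = 1/13.10 = 0.07634

Option B: 3 servers μ = 16.8 (M/M/3)
  ρ_B = λ/(cμ) = 10.6/(3×16.8) = 0.2103
  Offered load a = λ/μ = cρ = 10.6/16.8 = 0.6310
  P₀ = [ Σₙ₌₀^2 aⁿ/n! + a^3/(3!(1-ρ)) ]⁻¹
  Σ = a^0/0! + a^1/1! + a^2/2! = 1.0000 + 0.63095 + 0.19905 = 1.8300
  a^3/(3!(1-ρ)) = 0.25118/(6 × 0.78968) = 0.05301
  P₀ = 1/(1.8300 + 0.05301) = 0.5311
  Lq = P₀·a^3·ρ / (3!(1-ρ)²) = 0.53106 × 0.25118 × 0.21032 / (6 × 0.62360) = 0.007498
  Wq_B = Lq/λ = 0.007498/10.6 = 0.0007074
  W_B = Wq_B + 1/μ = 0.0007074 + 0.05952 = 0.06023

Since W_B = 0.06023 < W_A = 0.07634, Option B (multiple servers) has the shorter time in system.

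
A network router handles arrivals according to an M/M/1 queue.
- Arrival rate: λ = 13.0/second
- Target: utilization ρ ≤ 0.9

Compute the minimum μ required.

ρ = λ/μ, so μ = λ/ρ
μ ≥ 13.0/0.9 = 14.4444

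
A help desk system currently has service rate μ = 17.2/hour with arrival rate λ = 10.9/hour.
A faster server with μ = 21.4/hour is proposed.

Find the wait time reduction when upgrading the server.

System 1: ρ₁ = 10.9/17.2 = 0.6337, W₁ = 1/(17.2-10.9) = 0.15873
System 2: ρ₂ = 10.9/21.4 = 0.5093, W₂ = 1/(21.4-10.9) = 0.095238
Improvement: (W₁-W₂)/W₁ = (0.15873-0.095238)/0.15873 = 40.00%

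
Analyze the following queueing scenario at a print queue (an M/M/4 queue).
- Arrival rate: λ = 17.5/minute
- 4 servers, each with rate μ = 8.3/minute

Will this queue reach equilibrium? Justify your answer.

Stability requires ρ = λ/(cμ) < 1
ρ = 17.5/(4 × 8.3) = 17.5/33.20 = 0.5271
Since 0.5271 < 1, the system is STABLE.
The servers are busy 52.71% of the time.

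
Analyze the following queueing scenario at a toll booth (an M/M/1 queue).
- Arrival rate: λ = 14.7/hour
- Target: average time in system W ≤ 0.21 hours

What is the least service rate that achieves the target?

For M/M/1: W = 1/(μ-λ)
Need W ≤ 0.21, so 1/(μ-λ) ≤ 0.21
μ - λ ≥ 1/0.21 = 4.7619
μ ≥ 14.7 + 4.7619 = 19.4619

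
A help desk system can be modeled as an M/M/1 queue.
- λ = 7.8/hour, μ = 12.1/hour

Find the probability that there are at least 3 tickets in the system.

ρ = λ/μ = 7.8/12.1 = 0.64463
P(N ≥ n) = ρⁿ
P(N ≥ 3) = 0.64463^3
P(N ≥ 3) = 0.2679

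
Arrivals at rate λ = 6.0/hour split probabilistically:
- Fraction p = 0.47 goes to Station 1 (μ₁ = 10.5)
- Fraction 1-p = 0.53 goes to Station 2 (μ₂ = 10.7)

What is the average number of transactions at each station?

Effective rates: λ₁ = 6.0×0.47 = 2.82, λ₂ = 6.0×0.53 = 3.18
Station 1: ρ₁ = 2.82/10.5 = 0.2686, L₁ = ρ₁/(1-ρ₁) = 0.2686/(1-0.2686) = 0.3672
Station 2: ρ₂ = 3.18/10.7 = 0.2972, L₂ = ρ₂/(1-ρ₂) = 0.2972/(1-0.2972) = 0.4229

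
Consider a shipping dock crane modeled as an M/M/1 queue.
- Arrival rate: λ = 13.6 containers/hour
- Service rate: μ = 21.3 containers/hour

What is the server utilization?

Server utilization: ρ = λ/μ
ρ = 13.6/21.3 = 0.6385
The server is busy 63.85% of the time.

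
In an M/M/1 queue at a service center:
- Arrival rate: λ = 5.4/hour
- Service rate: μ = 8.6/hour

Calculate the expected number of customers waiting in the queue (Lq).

ρ = λ/μ = 5.4/8.6 = 0.6279
For M/M/1: Lq = λ²/(μ(μ-λ))
Lq = 29.16/(8.6 × 3.20)
Lq = 1.0596 customers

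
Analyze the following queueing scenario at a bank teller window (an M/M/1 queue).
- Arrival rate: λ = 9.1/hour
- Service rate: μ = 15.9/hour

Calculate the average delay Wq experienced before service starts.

First, compute utilization: ρ = λ/μ = 9.1/15.9 = 0.5723
For M/M/1: Wq = λ/(μ(μ-λ))
Wq = 9.1/(15.9 × (15.9-9.1))
Wq = 9.1/(15.9 × 6.80)
Wq = 0.08417 hours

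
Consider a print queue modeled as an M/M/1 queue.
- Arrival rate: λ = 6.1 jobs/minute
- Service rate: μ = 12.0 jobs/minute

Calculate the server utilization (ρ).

Server utilization: ρ = λ/μ
ρ = 6.1/12.0 = 0.5083
The server is busy 50.83% of the time.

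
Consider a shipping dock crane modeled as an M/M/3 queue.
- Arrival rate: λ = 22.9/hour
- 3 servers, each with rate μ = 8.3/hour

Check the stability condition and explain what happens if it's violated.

Stability requires ρ = λ/(cμ) < 1
ρ = 22.9/(3 × 8.3) = 22.9/24.90 = 0.9197
Since 0.9197 < 1, the system is STABLE.
The servers are busy 91.97% of the time.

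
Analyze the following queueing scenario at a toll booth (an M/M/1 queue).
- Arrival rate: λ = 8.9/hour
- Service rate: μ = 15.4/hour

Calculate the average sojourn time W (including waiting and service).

First, compute utilization: ρ = λ/μ = 8.9/15.4 = 0.5779
For M/M/1: W = 1/(μ-λ)
W = 1/(15.4-8.9) = 1/6.50
W = 0.1538 hours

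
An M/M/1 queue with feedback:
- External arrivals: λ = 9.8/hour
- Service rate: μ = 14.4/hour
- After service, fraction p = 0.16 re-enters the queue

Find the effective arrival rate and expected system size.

Effective arrival rate: λ_eff = λ/(1-p) = 9.8/(1-0.16) = 9.8/0.84 = 11.66667
ρ = λ_eff/μ = 11.66667/14.4 = 0.810185
L = ρ/(1-ρ) = 0.810185/(1-0.810185) = 4.2683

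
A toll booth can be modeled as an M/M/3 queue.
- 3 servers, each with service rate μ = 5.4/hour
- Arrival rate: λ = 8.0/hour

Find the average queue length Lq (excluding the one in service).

Traffic intensity: ρ = λ/(cμ) = 8.0/(3×5.4) = 0.4938
Since ρ = 0.4938 < 1, system is stable.
Offered load a = λ/μ = cρ = 8.0/5.4 = 1.4815
P₀ = [ Σₙ₌₀^2 aⁿ/n! + a^3/(3!(1-ρ)) ]⁻¹
Σ = a^0/0! + a^1/1! + a^2/2! = 1.0000 + 1.4815 + 1.0974 = 3.5789
a^3/(3!(1-ρ)) = 3.2515/(6 × 0.5062) = 1.0706
P₀ = 1/(3.5789 + 1.0706) = 0.2151
Lq = P₀·a^3·ρ / (3!(1-ρ)²) = 0.2151 × 3.2515 × 0.4938 / (6 × 0.2562) = 0.2247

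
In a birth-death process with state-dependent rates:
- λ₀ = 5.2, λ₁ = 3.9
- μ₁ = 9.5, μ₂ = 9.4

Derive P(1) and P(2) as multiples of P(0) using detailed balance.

Balance equations:
State 0: λ₀P₀ = μ₁P₁ → P₁ = (λ₀/μ₁)P₀ = (5.2/9.5)P₀ = 0.5474P₀
State 1: P₂ = (λ₀λ₁)/(μ₁μ₂)P₀ = (5.2×3.9)/(9.5×9.4)P₀ = 0.2271P₀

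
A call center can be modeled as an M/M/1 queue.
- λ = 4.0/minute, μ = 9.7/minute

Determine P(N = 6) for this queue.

ρ = λ/μ = 4.0/9.7 = 0.41237
P(n) = (1-ρ)ρⁿ
P(6) = (1-0.41237) × 0.41237^6
P(6) = 0.58763 × 0.0049173
P(6) = 0.002890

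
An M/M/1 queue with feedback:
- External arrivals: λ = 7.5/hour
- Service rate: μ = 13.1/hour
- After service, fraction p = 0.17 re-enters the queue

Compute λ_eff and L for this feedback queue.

Effective arrival rate: λ_eff = λ/(1-p) = 7.5/(1-0.17) = 7.5/0.83 = 9.0361
ρ = λ_eff/μ = 9.0361/13.1 = 0.68978
L = ρ/(1-ρ) = 0.68978/(1-0.68978) = 2.2235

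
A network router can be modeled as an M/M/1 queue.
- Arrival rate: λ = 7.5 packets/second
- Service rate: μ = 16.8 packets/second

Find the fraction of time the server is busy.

Server utilization: ρ = λ/μ
ρ = 7.5/16.8 = 0.4464
The server is busy 44.64% of the time.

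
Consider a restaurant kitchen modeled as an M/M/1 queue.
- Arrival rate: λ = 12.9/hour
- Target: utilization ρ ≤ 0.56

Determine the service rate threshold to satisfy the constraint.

ρ = λ/μ, so μ = λ/ρ
μ ≥ 12.9/0.56 = 23.0357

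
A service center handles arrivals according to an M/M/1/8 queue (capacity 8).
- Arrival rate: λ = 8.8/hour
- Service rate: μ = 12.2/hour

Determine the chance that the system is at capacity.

ρ = λ/μ = 8.8/12.2 = 0.72131
P₀ = (1-ρ)/(1-ρ^(K+1)) = (1-0.72131)/(1-0.72131^9) = 0.27869/0.94714 = 0.2942
P_K = P₀×ρ^K = 0.2942 × 0.72131^8 = 0.2942 × 0.07328 = 0.02156
Blocking probability = 2.16%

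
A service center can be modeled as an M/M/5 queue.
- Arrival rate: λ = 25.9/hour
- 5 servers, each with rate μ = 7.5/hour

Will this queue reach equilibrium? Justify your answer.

Stability requires ρ = λ/(cμ) < 1
ρ = 25.9/(5 × 7.5) = 25.9/37.50 = 0.6907
Since 0.6907 < 1, the system is STABLE.
The servers are busy 69.07% of the time.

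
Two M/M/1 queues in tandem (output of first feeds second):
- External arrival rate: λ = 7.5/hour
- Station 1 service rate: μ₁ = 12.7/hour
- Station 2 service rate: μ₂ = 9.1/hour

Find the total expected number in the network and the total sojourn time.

By Jackson's theorem, each station behaves as independent M/M/1.
Station 1: ρ₁ = 7.5/12.7 = 0.5906, L₁ = ρ₁/(1-ρ₁) = λ/(μ₁-λ) = 7.5/5.20 = 1.4423
Station 2: ρ₂ = 7.5/9.1 = 0.8242, L₂ = ρ₂/(1-ρ₂) = λ/(μ₂-λ) = 7.5/1.60 = 4.6875
Total: L = L₁ + L₂ = 1.4423 + 4.6875 = 6.1298
W = L/λ = 6.1298/7.5 = 0.8173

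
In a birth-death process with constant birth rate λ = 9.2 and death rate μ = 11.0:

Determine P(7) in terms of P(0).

For constant rates: P(n)/P(0) = (λ/μ)^n
P(7)/P(0) = (9.2/11.0)^7 = 0.83636^7 = 0.2863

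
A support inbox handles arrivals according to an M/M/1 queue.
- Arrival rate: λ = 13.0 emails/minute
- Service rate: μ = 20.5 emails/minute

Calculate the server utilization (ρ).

Server utilization: ρ = λ/μ
ρ = 13.0/20.5 = 0.6341
The server is busy 63.41% of the time.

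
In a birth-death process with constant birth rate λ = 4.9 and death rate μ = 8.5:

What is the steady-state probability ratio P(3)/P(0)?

For constant rates: P(n)/P(0) = (λ/μ)^n
P(3)/P(0) = (4.9/8.5)^3 = 0.5765^3 = 0.1916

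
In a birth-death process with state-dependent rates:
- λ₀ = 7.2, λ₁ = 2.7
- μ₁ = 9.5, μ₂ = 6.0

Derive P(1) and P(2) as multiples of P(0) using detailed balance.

Balance equations:
State 0: λ₀P₀ = μ₁P₁ → P₁ = (λ₀/μ₁)P₀ = (7.2/9.5)P₀ = 0.7579P₀
State 1: P₂ = (λ₀λ₁)/(μ₁μ₂)P₀ = (7.2×2.7)/(9.5×6.0)P₀ = 0.3411P₀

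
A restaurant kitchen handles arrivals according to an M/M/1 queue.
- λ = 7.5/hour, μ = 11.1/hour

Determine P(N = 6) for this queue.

ρ = λ/μ = 7.5/11.1 = 0.67568
P(n) = (1-ρ)ρⁿ
P(6) = (1-0.67568) × 0.67568^6
P(6) = 0.3243 × 0.09516
P(6) = 0.03086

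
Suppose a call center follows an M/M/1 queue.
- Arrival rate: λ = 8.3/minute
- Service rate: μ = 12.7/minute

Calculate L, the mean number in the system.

ρ = λ/μ = 8.3/12.7 = 0.6535
For M/M/1: L = λ/(μ-λ)
L = 8.3/(12.7-8.3) = 8.3/4.40
L = 1.8864 calls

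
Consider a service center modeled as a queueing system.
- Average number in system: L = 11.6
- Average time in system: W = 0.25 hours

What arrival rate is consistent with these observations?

Little's Law: L = λW, so λ = L/W
λ = 11.6/0.25 = 46.4000 customers/hour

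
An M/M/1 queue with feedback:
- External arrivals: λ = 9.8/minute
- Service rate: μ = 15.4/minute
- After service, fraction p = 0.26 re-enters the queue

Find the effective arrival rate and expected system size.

Effective arrival rate: λ_eff = λ/(1-p) = 9.8/(1-0.26) = 9.8/0.74 = 13.24324
ρ = λ_eff/μ = 13.24324/15.4 = 0.859951
L = ρ/(1-ρ) = 0.859951/(1-0.859951) = 6.1404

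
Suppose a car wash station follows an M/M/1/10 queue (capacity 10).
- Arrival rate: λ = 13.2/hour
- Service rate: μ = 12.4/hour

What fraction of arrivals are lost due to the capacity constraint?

ρ = λ/μ = 13.2/12.4 = 1.06452
P₀ = (1-ρ)/(1-ρ^(K+1)) = (1-1.06452)/(1-1.06452^11) = -0.06452/-0.9893 = 0.06522
P_K = P₀×ρ^K = 0.06522 × 1.06452^10 = 0.06522 × 1.8687 = 0.1219
Blocking probability = 12.19%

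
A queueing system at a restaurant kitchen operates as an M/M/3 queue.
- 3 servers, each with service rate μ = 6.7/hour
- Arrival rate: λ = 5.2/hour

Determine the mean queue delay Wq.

Traffic intensity: ρ = λ/(cμ) = 5.2/(3×6.7) = 0.2587
Since ρ = 0.2587 < 1, system is stable.
Offered load a = λ/μ = cρ = 5.2/6.7 = 0.7761
P₀ = [ Σₙ₌₀^2 aⁿ/n! + a^3/(3!(1-ρ)) ]⁻¹
Σ = a^0/0! + a^1/1! + a^2/2! = 1.0000 + 0.7761 + 0.3012 = 2.0773
a^3/(3!(1-ρ)) = 0.4675/(6 × 0.7413) = 0.1051
P₀ = 1/(2.0773 + 0.1051) = 0.4582
Lq = P₀·a^3·ρ / (3!(1-ρ)²) = 0.4582 × 0.4675 × 0.2587 / (6 × 0.5495) = 0.01681
Wq = Lq/λ = 0.016808/5.2 = 0.003232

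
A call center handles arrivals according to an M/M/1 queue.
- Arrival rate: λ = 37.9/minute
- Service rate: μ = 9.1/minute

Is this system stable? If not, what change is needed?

Stability requires ρ = λ/(cμ) < 1
ρ = 37.9/(1 × 9.1) = 37.9/9.10 = 4.1648
Since 4.1648 ≥ 1, the system is UNSTABLE.
Queue grows without bound. Need μ > λ = 37.9.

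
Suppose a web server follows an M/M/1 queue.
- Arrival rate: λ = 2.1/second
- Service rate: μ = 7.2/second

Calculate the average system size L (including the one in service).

ρ = λ/μ = 2.1/7.2 = 0.2917
For M/M/1: L = λ/(μ-λ)
L = 2.1/(7.2-2.1) = 2.1/5.10
L = 0.4118 requests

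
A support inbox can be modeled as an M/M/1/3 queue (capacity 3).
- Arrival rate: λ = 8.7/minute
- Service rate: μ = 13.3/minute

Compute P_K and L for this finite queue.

ρ = λ/μ = 8.7/13.3 = 0.65414
P₀ = (1-ρ)/(1-ρ^(K+1)) = (1-0.65414)/(1-0.65414^4) = 0.3459/0.8169 = 0.4234
P_K = P₀×ρ^K = 0.4234 × 0.65414^3 = 0.4234 × 0.2799 = 0.1185
Blocking probability P_3 = 0.1185 (11.85%)
L = ρ[1 - (K+1)ρ^K + Kρ^(K+1)] / [(1-ρ)(1-ρ^(K+1))]
L = 0.65414 × (1 - 4×0.27991 + 3×0.18310) / ((1 - 0.65414) × (1 - 0.18310)) = 0.9948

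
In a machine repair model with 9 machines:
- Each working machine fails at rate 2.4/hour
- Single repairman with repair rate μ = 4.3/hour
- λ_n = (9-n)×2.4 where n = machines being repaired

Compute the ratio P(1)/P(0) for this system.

P(1)/P(0) = ∏_{i=0}^{1-1} λ_i/μ_{i+1}
= (9-0)×2.4/4.3
= 5.0233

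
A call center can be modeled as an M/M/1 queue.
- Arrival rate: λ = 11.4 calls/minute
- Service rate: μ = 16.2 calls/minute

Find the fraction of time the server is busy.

Server utilization: ρ = λ/μ
ρ = 11.4/16.2 = 0.7037
The server is busy 70.37% of the time.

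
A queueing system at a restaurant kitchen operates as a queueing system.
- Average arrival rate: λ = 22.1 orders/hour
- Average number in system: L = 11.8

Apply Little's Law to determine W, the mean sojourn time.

Little's Law: L = λW, so W = L/λ
W = 11.8/22.1 = 0.5339 hours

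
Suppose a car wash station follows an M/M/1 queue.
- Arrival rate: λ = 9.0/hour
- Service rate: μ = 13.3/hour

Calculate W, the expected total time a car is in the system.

First, compute utilization: ρ = λ/μ = 9.0/13.3 = 0.6767
For M/M/1: W = 1/(μ-λ)
W = 1/(13.3-9.0) = 1/4.30
W = 0.2326 hours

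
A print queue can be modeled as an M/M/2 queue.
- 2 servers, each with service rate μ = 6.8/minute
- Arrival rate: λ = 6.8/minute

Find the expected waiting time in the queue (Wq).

Traffic intensity: ρ = λ/(cμ) = 6.8/(2×6.8) = 0.5000
Since ρ = 0.5000 < 1, system is stable.
Offered load a = λ/μ = cρ = 6.8/6.8 = 1.0000
P₀ = [ Σₙ₌₀^1 aⁿ/n! + a^2/(2!(1-ρ)) ]⁻¹
Σ = a^0/0! + a^1/1! = 1.0000 + 1.0000 = 2.0000
a^2/(2!(1-ρ)) = 1.0000/(2 × 0.5000) = 1.0000
P₀ = 1/(2.0000 + 1.0000) = 0.3333
Lq = P₀·a^2·ρ / (2!(1-ρ)²) = 0.3333 × 1.0000 × 0.5000 / (2 × 0.2500) = 0.3333
Wq = Lq/λ = 0.33333/6.8 = 0.04902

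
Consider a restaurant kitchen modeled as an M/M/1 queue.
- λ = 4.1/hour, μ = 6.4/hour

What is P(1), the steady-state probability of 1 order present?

ρ = λ/μ = 4.1/6.4 = 0.6406
P(n) = (1-ρ)ρⁿ
P(1) = (1-0.6406) × 0.6406^1
P(1) = 0.3594 × 0.6406
P(1) = 0.2302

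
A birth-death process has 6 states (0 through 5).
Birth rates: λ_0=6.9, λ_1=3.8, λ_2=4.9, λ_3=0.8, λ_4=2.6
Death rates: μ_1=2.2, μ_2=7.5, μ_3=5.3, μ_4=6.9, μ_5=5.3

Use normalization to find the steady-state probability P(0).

Ratios P(n)/P(0) = (λ₀···λₙ₋₁)/(μ₁···μₙ):
P(1)/P(0) = (6.9)/(2.2) = 3.13636
P(2)/P(0) = (6.9×3.8)/(2.2×7.5) = 1.58909
P(3)/P(0) = (6.9×3.8×4.9)/(2.2×7.5×5.3) = 1.46916
P(4)/P(0) = (6.9×3.8×4.9×0.8)/(2.2×7.5×5.3×6.9) = 0.170337
P(5)/P(0) = (6.9×3.8×4.9×0.8×2.6)/(2.2×7.5×5.3×6.9×5.3) = 0.0835617

Normalization: ∑ P(n) = 1
P(0) × (1.00000 + 3.13636 + 1.58909 + 1.46916 + 0.170337 + 0.0835617) = 1
P(0) × 7.4485 = 1
P(0) = 1/7.4485 = 0.1343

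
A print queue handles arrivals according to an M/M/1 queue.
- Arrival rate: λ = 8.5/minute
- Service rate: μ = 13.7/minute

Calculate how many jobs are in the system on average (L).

ρ = λ/μ = 8.5/13.7 = 0.6204
For M/M/1: L = λ/(μ-λ)
L = 8.5/(13.7-8.5) = 8.5/5.20
L = 1.6346 jobs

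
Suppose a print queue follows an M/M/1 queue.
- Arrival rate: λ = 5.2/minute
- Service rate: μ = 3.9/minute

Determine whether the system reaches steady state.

Stability requires ρ = λ/(cμ) < 1
ρ = 5.2/(1 × 3.9) = 5.2/3.90 = 1.3333
Since 1.3333 ≥ 1, the system is UNSTABLE.
Queue grows without bound. Need μ > λ = 5.2.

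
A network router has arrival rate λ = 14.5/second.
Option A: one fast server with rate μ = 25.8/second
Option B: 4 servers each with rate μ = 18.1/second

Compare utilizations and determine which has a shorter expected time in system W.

Option A: single server μ = 25.8 (M/M/1)
  ρ_A = 14.5/25.8 = 0.5620
  W_A = 1/(μ-λ) = 1/(25.8-14.5) = 1/11.30 = 0.08850

Option B: 4 servers μ = 18.1 (M/M/4)
  ρ_B = λ/(cμ) = 14.5/(4×18.1) = 0.2003
  Offered load a = λ/μ = cρ = 14.5/18.1 = 0.8011
  P₀ = [ Σₙ₌₀^3 aⁿ/n! + a^4/(4!(1-ρ)) ]⁻¹
  Σ = a^0/0! + a^1/1! + a^2/2! + a^3/3! = 1.0000 + 0.8011 + 0.3209 + 0.08569 = 2.2077
  a^4/(4!(1-ρ)) = 0.4119/(24 × 0.7997) = 0.02146
  P₀ = 1/(2.2077 + 0.02146) = 0.4486
  Lq = P₀·a^4·ρ / (4!(1-ρ)²) = 0.4486 × 0.4119 × 0.2003 / (24 × 0.6396) = 0.002411
  Wq_B = Lq/λ = 0.00241079/14.5 = 0.000166261
  W_B = Wq_B + 1/μ = 0.000166261 + 0.0552486 = 0.05541

Since W_B = 0.05541 < W_A = 0.08850, Option B (multiple servers) has the shorter time in system.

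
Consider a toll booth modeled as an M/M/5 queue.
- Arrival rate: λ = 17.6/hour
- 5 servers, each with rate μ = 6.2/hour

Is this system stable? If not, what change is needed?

Stability requires ρ = λ/(cμ) < 1
ρ = 17.6/(5 × 6.2) = 17.6/31.00 = 0.5677
Since 0.5677 < 1, the system is STABLE.
The servers are busy 56.77% of the time.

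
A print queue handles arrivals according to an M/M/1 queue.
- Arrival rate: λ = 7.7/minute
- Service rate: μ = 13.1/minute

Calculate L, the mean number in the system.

ρ = λ/μ = 7.7/13.1 = 0.5878
For M/M/1: L = λ/(μ-λ)
L = 7.7/(13.1-7.7) = 7.7/5.40
L = 1.4259 jobs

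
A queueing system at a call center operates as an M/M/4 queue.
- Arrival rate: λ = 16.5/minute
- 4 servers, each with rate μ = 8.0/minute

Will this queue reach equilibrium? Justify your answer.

Stability requires ρ = λ/(cμ) < 1
ρ = 16.5/(4 × 8.0) = 16.5/32.00 = 0.5156
Since 0.5156 < 1, the system is STABLE.
The servers are busy 51.56% of the time.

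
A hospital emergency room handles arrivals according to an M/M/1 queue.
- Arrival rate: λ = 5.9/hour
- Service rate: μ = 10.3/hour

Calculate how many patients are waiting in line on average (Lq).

ρ = λ/μ = 5.9/10.3 = 0.5728
For M/M/1: Lq = λ²/(μ(μ-λ))
Lq = 34.81/(10.3 × 4.40)
Lq = 0.7681 patients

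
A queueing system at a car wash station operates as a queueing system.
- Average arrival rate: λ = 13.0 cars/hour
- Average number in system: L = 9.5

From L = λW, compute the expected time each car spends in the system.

Little's Law: L = λW, so W = L/λ
W = 9.5/13.0 = 0.7308 hours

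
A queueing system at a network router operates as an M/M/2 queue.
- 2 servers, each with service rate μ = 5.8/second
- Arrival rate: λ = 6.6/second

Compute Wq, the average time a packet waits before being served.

Traffic intensity: ρ = λ/(cμ) = 6.6/(2×5.8) = 0.5690
Since ρ = 0.5690 < 1, system is stable.
Offered load a = λ/μ = cρ = 6.6/5.8 = 1.1379
P₀ = [ Σₙ₌₀^1 aⁿ/n! + a^2/(2!(1-ρ)) ]⁻¹
Σ = a^0/0! + a^1/1! = 1.0000 + 1.1379 = 2.1379
a^2/(2!(1-ρ)) = 1.2949/(2 × 0.43103) = 1.5021
P₀ = 1/(2.1379 + 1.5021) = 0.2747
Lq = P₀·a^2·ρ / (2!(1-ρ)²) = 0.2747 × 1.2949 × 0.5690 / (2 × 0.1858) = 0.5447
Wq = Lq/λ = 0.5447/6.6 = 0.08253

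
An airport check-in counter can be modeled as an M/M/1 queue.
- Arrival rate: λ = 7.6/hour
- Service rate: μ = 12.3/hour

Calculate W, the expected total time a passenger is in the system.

First, compute utilization: ρ = λ/μ = 7.6/12.3 = 0.6179
For M/M/1: W = 1/(μ-λ)
W = 1/(12.3-7.6) = 1/4.70
W = 0.2128 hours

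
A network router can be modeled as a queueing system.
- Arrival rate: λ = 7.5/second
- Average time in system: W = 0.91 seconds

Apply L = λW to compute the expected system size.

Little's Law: L = λW
L = 7.5 × 0.91 = 6.8250 packets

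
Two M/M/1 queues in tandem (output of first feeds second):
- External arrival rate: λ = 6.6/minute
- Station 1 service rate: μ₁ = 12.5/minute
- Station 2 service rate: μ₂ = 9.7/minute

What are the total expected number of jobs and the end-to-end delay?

By Jackson's theorem, each station behaves as independent M/M/1.
Station 1: ρ₁ = 6.6/12.5 = 0.5280, L₁ = ρ₁/(1-ρ₁) = λ/(μ₁-λ) = 6.6/5.90 = 1.11864
Station 2: ρ₂ = 6.6/9.7 = 0.6804, L₂ = ρ₂/(1-ρ₂) = λ/(μ₂-λ) = 6.6/3.10 = 2.12903
Total: L = L₁ + L₂ = 1.11864 + 2.12903 = 3.2477
W = L/λ = 3.2477/6.6 = 0.4921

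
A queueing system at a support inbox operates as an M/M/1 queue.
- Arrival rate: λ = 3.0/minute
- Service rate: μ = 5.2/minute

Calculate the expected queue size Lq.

ρ = λ/μ = 3.0/5.2 = 0.5769
For M/M/1: Lq = λ²/(μ(μ-λ))
Lq = 9.00/(5.2 × 2.20)
Lq = 0.7867 emails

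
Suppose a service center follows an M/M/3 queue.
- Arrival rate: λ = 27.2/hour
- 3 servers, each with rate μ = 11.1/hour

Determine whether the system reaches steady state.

Stability requires ρ = λ/(cμ) < 1
ρ = 27.2/(3 × 11.1) = 27.2/33.30 = 0.8168
Since 0.8168 < 1, the system is STABLE.
The servers are busy 81.68% of the time.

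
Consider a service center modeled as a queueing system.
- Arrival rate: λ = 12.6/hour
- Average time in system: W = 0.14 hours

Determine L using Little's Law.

Little's Law: L = λW
L = 12.6 × 0.14 = 1.7640 customers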